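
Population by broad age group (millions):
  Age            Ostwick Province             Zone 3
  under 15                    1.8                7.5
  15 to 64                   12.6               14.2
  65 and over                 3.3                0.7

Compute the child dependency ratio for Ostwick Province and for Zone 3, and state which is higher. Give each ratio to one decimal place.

Ostwick Province: 14.3
Zone 3: 52.8
Higher: Zone 3

Ostwick Province: 1.8 / 12.6 × 100 = 14.3
Zone 3: 7.5 / 14.2 × 100 = 52.8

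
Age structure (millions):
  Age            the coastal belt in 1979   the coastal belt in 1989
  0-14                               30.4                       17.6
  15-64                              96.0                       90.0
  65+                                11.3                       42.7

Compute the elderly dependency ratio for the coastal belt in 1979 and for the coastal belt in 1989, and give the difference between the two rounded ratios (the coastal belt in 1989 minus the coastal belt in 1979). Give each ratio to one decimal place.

the coastal belt in 1979: 11.3 / 96.0 × 100 = 11.8
the coastal belt in 1989: 42.7 / 90.0 × 100 = 47.4

the coastal belt in 1979: 11.8
the coastal belt in 1989: 47.4
Difference: +35.6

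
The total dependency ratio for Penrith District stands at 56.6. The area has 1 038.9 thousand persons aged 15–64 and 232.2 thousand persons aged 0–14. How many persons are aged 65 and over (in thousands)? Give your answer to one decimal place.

Aged 65 and over: 355.8

Total dependency ratio = (youth + elderly) / working-age × 100
56.6 = (232.2 + E) / 1 038.9 × 100
⇒ 355.8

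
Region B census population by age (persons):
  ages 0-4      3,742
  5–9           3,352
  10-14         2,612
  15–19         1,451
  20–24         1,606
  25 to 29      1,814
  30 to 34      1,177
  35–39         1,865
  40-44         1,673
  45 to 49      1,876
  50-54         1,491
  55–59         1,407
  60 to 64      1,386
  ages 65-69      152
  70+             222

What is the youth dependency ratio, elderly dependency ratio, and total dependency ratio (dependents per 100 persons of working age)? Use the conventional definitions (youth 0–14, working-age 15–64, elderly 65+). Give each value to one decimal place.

Youth dependency ratio: 61.6
Old-age dependency ratio: 2.4
Total dependency ratio: 64.0

0–14: 3,742 + 3,352 + 2,612 = 9,706
15–64: 1,451 + 1,606 + 1,814 + 1,177 + 1,865 + 1,673 + 1,876 + 1,491 + 1,407 + 1,386 = 15,746
65+: 152 + 222 = 374
Youth dependency ratio = 9,706 / 15,746 × 100 = 61.6
Old-age dependency ratio = 374 / 15,746 × 100 = 2.4
Total dependency ratio = (9,706 + 374) / 15,746 × 100 = 10,080 / 15,746 × 100 = 64.0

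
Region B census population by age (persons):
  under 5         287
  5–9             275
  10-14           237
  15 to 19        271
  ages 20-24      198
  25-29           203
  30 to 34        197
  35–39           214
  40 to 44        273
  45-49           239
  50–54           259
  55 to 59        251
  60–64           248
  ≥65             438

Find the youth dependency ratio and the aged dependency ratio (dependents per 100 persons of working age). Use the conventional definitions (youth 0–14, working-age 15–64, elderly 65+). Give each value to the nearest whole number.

Youth dependency ratio: 34
Old-age dependency ratio: 19

0–14: 287 + 275 + 237 = 799
15–64: 271 + 198 + 203 + 197 + 214 + 273 + 239 + 259 + 251 + 248 = 2 353
65+: 438
Youth dependency ratio = 799 / 2 353 × 100 = 34
Old-age dependency ratio = 438 / 2 353 × 100 = 19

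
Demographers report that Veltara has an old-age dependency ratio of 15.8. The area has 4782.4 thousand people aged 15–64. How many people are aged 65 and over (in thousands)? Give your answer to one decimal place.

Old-age dependency ratio = elderly / working-age × 100
15.8 = E / 4782.4 × 100
⇒ 755.6

Aged 65 and over: 755.6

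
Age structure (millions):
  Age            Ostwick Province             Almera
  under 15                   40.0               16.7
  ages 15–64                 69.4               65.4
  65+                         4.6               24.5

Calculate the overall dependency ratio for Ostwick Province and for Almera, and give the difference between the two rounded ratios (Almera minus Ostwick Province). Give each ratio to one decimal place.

Ostwick Province: (40.0 + 4.6) / 69.4 × 100 = 44.6 / 69.4 × 100 = 64.3
Almera: (16.7 + 24.5) / 65.4 × 100 = 41.2 / 65.4 × 100 = 63.0

Ostwick Province: 64.3
Almera: 63.0
Difference: -1.3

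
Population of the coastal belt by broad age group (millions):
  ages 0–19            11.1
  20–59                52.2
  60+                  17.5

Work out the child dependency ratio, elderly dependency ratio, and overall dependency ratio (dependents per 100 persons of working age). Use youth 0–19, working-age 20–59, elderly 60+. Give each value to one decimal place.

Youth dependency ratio: 21.3
Old-age dependency ratio: 33.5
Total dependency ratio: 54.8

Youth dependency ratio = 11.1 / 52.2 × 100 = 21.3
Old-age dependency ratio = 17.5 / 52.2 × 100 = 33.5
Total dependency ratio = (11.1 + 17.5) / 52.2 × 100 = 28.6 / 52.2 × 100 = 54.8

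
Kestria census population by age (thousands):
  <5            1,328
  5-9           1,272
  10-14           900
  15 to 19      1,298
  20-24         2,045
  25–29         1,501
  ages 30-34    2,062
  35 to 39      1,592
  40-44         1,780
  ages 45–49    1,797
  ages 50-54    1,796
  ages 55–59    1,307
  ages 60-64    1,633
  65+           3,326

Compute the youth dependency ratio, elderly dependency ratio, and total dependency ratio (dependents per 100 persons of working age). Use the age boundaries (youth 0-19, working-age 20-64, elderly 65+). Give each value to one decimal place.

Youth dependency ratio: 30.9
Old-age dependency ratio: 21.4
Total dependency ratio: 52.4

0–19: 1,328 + 1,272 + 900 + 1,298 = 4,798
20–64: 2,045 + 1,501 + 2,062 + 1,592 + 1,780 + 1,797 + 1,796 + 1,307 + 1,633 = 15,513
65+: 3,326
Youth dependency ratio = 4,798 / 15,513 × 100 = 30.9
Old-age dependency ratio = 3,326 / 15,513 × 100 = 21.4
Total dependency ratio = (4,798 + 3,326) / 15,513 × 100 = 8,124 / 15,513 × 100 = 52.4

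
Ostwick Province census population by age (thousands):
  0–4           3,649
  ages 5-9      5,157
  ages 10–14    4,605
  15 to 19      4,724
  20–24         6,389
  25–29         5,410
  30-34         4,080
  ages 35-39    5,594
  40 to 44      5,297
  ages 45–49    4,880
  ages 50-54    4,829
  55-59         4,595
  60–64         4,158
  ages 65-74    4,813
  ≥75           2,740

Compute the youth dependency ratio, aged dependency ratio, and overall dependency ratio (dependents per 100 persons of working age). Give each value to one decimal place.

0–14: 3,649 + 5,157 + 4,605 = 13,411
15–64: 4,724 + 6,389 + 5,410 + 4,080 + 5,594 + 5,297 + 4,880 + 4,829 + 4,595 + 4,158 = 49,956
65+: 4,813 + 2,740 = 7,553
Youth dependency ratio = 13,411 / 49,956 × 100 = 26.8
Old-age dependency ratio = 7,553 / 49,956 × 100 = 15.1
Total dependency ratio = (13,411 + 7,553) / 49,956 × 100 = 20,964 / 49,956 × 100 = 42.0

Youth dependency ratio: 26.8
Old-age dependency ratio: 15.1
Total dependency ratio: 42.0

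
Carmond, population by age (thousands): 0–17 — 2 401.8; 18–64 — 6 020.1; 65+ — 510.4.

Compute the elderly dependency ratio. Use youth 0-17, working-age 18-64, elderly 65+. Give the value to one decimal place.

Old-age dependency ratio: 8.5

Old-age dependency ratio = 510.4 / 6 020.1 × 100 = 8.5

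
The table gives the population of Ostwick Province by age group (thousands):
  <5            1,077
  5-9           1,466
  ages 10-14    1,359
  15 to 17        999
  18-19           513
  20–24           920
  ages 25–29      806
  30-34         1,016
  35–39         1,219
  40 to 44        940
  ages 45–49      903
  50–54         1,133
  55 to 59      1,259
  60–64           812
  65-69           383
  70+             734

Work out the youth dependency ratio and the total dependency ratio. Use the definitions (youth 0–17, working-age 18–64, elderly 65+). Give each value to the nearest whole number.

Youth dependency ratio: 51
Total dependency ratio: 63

0–17: 1,077 + 1,466 + 1,359 + 999 = 4,901
18–64: 513 + 920 + 806 + 1,016 + 1,219 + 940 + 903 + 1,133 + 1,259 + 812 = 9,521
65+: 383 + 734 = 1,117
Youth dependency ratio = 4,901 / 9,521 × 100 = 51
Total dependency ratio = (4,901 + 1,117) / 9,521 × 100 = 6,018 / 9,521 × 100 = 63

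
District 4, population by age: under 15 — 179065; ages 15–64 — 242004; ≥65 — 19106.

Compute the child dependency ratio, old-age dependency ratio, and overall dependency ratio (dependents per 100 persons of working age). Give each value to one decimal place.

Youth dependency ratio: 74.0
Old-age dependency ratio: 7.9
Total dependency ratio: 81.9

Youth dependency ratio = 179065 / 242004 × 100 = 74.0
Old-age dependency ratio = 19106 / 242004 × 100 = 7.9
Total dependency ratio = (179065 + 19106) / 242004 × 100 = 198171 / 242004 × 100 = 81.9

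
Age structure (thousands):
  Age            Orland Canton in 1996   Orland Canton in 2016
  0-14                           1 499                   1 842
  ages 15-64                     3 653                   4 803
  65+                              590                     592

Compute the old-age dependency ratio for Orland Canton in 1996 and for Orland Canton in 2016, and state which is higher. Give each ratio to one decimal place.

Orland Canton in 1996: 590 / 3 653 × 100 = 16.2
Orland Canton in 2016: 592 / 4 803 × 100 = 12.3

Orland Canton in 1996: 16.2
Orland Canton in 2016: 12.3
Higher: Orland Canton in 1996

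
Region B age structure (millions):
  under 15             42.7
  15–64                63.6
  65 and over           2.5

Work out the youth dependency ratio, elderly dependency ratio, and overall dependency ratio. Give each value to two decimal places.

Youth dependency ratio: 67.14
Old-age dependency ratio: 3.93
Total dependency ratio: 71.07

Youth dependency ratio = 42.7 / 63.6 × 100 = 67.14
Old-age dependency ratio = 2.5 / 63.6 × 100 = 3.93
Total dependency ratio = (42.7 + 2.5) / 63.6 × 100 = 45.2 / 63.6 × 100 = 71.07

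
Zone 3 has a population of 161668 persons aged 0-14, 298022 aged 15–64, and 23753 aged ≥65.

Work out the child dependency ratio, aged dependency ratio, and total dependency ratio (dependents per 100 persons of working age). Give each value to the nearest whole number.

Youth dependency ratio: 54
Old-age dependency ratio: 8
Total dependency ratio: 62

Youth dependency ratio = 161668 / 298022 × 100 = 54
Old-age dependency ratio = 23753 / 298022 × 100 = 8
Total dependency ratio = (161668 + 23753) / 298022 × 100 = 185421 / 298022 × 100 = 62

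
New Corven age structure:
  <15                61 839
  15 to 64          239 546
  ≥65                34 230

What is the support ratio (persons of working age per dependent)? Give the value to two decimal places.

Support ratio: 2.49

Support ratio = 239 546 / (61 839 + 34 230) = 239 546 / 96 069 = 2.49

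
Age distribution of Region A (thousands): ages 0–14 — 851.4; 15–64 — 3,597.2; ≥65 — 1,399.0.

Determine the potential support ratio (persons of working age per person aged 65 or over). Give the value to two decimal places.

Potential support ratio = 3,597.2 / 1,399.0 = 2.57

Potential support ratio: 2.57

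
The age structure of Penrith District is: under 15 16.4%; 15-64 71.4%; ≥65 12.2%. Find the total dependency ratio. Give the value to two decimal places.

Total dependency ratio: 40.06

Total dependency ratio = (16.4 + 12.2) / 71.4 × 100 = 28.6 / 71.4 × 100 = 40.06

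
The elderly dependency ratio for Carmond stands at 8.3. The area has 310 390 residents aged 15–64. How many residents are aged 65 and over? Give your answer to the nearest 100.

Aged 65 and over: 25 800

Old-age dependency ratio = elderly / working-age × 100
8.3 = E / 310 390 × 100
⇒ 25 800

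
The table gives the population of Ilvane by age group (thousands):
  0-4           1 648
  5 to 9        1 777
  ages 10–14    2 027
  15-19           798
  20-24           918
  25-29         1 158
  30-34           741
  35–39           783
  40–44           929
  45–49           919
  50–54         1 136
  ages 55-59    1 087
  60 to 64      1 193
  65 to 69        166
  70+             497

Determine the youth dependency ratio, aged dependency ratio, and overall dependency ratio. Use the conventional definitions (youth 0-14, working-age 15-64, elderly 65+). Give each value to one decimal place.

Youth dependency ratio: 56.4
Old-age dependency ratio: 6.9
Total dependency ratio: 63.3

0–14: 1 648 + 1 777 + 2 027 = 5 452
15–64: 798 + 918 + 1 158 + 741 + 783 + 929 + 919 + 1 136 + 1 087 + 1 193 = 9 662
65+: 166 + 497 = 663
Youth dependency ratio = 5 452 / 9 662 × 100 = 56.4
Old-age dependency ratio = 663 / 9 662 × 100 = 6.9
Total dependency ratio = (5 452 + 663) / 9 662 × 100 = 6 115 / 9 662 × 100 = 63.3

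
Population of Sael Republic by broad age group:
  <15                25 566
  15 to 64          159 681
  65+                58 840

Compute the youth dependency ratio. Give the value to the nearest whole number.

Youth dependency ratio: 16

Youth dependency ratio = 25 566 / 159 681 × 100 = 16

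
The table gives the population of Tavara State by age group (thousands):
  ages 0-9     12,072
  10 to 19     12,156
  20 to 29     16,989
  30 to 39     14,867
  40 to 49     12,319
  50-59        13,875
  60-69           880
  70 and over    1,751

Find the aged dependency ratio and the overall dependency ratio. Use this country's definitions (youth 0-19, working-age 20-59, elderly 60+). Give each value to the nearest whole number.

Old-age dependency ratio: 5
Total dependency ratio: 46

0–19: 12,072 + 12,156 = 24,228
20–59: 16,989 + 14,867 + 12,319 + 13,875 = 58,050
60+: 880 + 1,751 = 2,631
Old-age dependency ratio = 2,631 / 58,050 × 100 = 5
Total dependency ratio = (24,228 + 2,631) / 58,050 × 100 = 26,859 / 58,050 × 100 = 46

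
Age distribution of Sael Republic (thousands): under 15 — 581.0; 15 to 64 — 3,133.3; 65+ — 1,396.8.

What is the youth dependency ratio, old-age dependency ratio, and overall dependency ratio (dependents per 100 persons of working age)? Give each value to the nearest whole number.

Youth dependency ratio: 19
Old-age dependency ratio: 45
Total dependency ratio: 63

Youth dependency ratio = 581.0 / 3,133.3 × 100 = 19
Old-age dependency ratio = 1,396.8 / 3,133.3 × 100 = 45
Total dependency ratio = (581.0 + 1,396.8) / 3,133.3 × 100 = 1,977.8 / 3,133.3 × 100 = 63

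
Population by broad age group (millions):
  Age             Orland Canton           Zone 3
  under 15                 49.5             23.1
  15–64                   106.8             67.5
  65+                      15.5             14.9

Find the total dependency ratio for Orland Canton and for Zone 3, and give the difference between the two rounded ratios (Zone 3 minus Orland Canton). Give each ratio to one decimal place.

Orland Canton: (49.5 + 15.5) / 106.8 × 100 = 65.0 / 106.8 × 100 = 60.9
Zone 3: (23.1 + 14.9) / 67.5 × 100 = 38.0 / 67.5 × 100 = 56.3

Orland Canton: 60.9
Zone 3: 56.3
Difference: -4.6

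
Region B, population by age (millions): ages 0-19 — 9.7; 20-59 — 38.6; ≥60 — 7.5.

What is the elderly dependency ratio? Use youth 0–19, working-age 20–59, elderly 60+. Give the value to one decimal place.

Old-age dependency ratio: 19.4

Old-age dependency ratio = 7.5 / 38.6 × 100 = 19.4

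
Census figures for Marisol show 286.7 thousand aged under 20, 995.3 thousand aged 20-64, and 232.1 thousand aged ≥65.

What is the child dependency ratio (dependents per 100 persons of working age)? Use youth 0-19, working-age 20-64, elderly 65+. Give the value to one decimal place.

Youth dependency ratio = 286.7 / 995.3 × 100 = 28.8

Youth dependency ratio: 28.8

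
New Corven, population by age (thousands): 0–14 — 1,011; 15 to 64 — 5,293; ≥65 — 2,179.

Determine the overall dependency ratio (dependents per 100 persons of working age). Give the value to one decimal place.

Total dependency ratio = (1,011 + 2,179) / 5,293 × 100 = 3,190 / 5,293 × 100 = 60.3

Total dependency ratio: 60.3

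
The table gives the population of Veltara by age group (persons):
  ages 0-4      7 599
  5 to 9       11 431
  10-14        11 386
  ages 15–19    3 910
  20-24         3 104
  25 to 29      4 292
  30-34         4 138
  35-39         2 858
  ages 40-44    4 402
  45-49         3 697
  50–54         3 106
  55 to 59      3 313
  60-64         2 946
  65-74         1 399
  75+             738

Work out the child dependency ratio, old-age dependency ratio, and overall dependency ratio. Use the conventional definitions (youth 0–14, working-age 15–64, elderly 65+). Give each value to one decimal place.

Youth dependency ratio: 85.0
Old-age dependency ratio: 6.0
Total dependency ratio: 91.0

0–14: 7 599 + 11 431 + 11 386 = 30 416
15–64: 3 910 + 3 104 + 4 292 + 4 138 + 2 858 + 4 402 + 3 697 + 3 106 + 3 313 + 2 946 = 35 766
65+: 1 399 + 738 = 2 137
Youth dependency ratio = 30 416 / 35 766 × 100 = 85.0
Old-age dependency ratio = 2 137 / 35 766 × 100 = 6.0
Total dependency ratio = (30 416 + 2 137) / 35 766 × 100 = 32 553 / 35 766 × 100 = 91.0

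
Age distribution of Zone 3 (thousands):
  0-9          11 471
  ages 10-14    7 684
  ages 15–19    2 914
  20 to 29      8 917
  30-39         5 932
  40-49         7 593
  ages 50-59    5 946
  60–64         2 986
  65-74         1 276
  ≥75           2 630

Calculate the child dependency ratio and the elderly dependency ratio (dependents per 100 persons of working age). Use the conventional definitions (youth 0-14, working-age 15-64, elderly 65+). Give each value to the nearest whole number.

0–14: 11 471 + 7 684 = 19 155
15–64: 2 914 + 8 917 + 5 932 + 7 593 + 5 946 + 2 986 = 34 288
65+: 1 276 + 2 630 = 3 906
Youth dependency ratio = 19 155 / 34 288 × 100 = 56
Old-age dependency ratio = 3 906 / 34 288 × 100 = 11

Youth dependency ratio: 56
Old-age dependency ratio: 11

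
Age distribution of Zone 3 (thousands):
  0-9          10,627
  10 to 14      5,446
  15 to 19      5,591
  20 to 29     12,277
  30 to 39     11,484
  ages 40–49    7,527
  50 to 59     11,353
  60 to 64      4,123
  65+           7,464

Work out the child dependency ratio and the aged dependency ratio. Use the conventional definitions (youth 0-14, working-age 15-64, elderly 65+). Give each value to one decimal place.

Youth dependency ratio: 30.7
Old-age dependency ratio: 14.3

0–14: 10,627 + 5,446 = 16,073
15–64: 5,591 + 12,277 + 11,484 + 7,527 + 11,353 + 4,123 = 52,355
65+: 7,464
Youth dependency ratio = 16,073 / 52,355 × 100 = 30.7
Old-age dependency ratio = 7,464 / 52,355 × 100 = 14.3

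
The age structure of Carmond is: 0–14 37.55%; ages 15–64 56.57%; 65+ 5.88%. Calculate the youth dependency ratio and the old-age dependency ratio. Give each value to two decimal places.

Youth dependency ratio = 37.55 / 56.57 × 100 = 66.38
Old-age dependency ratio = 5.88 / 56.57 × 100 = 10.39

Youth dependency ratio: 66.38
Old-age dependency ratio: 10.39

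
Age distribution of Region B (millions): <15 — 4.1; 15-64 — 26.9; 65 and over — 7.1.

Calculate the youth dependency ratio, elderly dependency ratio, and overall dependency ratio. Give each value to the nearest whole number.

Youth dependency ratio = 4.1 / 26.9 × 100 = 15
Old-age dependency ratio = 7.1 / 26.9 × 100 = 26
Total dependency ratio = (4.1 + 7.1) / 26.9 × 100 = 11.2 / 26.9 × 100 = 42

Youth dependency ratio: 15
Old-age dependency ratio: 26
Total dependency ratio: 42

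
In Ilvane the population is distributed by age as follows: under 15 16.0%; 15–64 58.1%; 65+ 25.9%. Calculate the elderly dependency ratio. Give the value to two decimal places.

Old-age dependency ratio: 44.58

Old-age dependency ratio = 25.9 / 58.1 × 100 = 44.58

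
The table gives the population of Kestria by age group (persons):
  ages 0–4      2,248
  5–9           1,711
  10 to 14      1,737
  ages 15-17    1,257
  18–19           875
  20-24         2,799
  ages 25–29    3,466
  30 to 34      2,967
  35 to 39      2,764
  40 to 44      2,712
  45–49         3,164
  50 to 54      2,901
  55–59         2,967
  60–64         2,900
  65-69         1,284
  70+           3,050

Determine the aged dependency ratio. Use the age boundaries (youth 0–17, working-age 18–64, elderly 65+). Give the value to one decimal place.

Old-age dependency ratio: 15.8

0–17: 2,248 + 1,711 + 1,737 + 1,257 = 6,953
18–64: 875 + 2,799 + 3,466 + 2,967 + 2,764 + 2,712 + 3,164 + 2,901 + 2,967 + 2,900 = 27,515
65+: 1,284 + 3,050 = 4,334
Old-age dependency ratio = 4,334 / 27,515 × 100 = 15.8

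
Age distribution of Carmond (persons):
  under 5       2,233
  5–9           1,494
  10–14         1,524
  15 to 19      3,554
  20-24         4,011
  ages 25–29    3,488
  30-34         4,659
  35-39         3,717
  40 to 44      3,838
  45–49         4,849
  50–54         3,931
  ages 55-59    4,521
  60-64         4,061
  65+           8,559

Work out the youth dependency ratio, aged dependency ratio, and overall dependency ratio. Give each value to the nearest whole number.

0–14: 2,233 + 1,494 + 1,524 = 5,251
15–64: 3,554 + 4,011 + 3,488 + 4,659 + 3,717 + 3,838 + 4,849 + 3,931 + 4,521 + 4,061 = 40,629
65+: 8,559
Youth dependency ratio = 5,251 / 40,629 × 100 = 13
Old-age dependency ratio = 8,559 / 40,629 × 100 = 21
Total dependency ratio = (5,251 + 8,559) / 40,629 × 100 = 13,810 / 40,629 × 100 = 34

Youth dependency ratio: 13
Old-age dependency ratio: 21
Total dependency ratio: 34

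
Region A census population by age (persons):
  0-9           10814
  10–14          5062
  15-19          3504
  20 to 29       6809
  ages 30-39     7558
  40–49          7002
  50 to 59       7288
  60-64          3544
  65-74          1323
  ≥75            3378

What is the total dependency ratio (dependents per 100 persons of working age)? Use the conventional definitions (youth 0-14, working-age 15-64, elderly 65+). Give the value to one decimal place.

Total dependency ratio: 57.6

0–14: 10814 + 5062 = 15876
15–64: 3504 + 6809 + 7558 + 7002 + 7288 + 3544 = 35705
65+: 1323 + 3378 = 4701
Total dependency ratio = (15876 + 4701) / 35705 × 100 = 20577 / 35705 × 100 = 57.6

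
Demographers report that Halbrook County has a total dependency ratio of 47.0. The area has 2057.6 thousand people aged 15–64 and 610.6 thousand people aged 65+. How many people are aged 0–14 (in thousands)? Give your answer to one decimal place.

Total dependency ratio = (youth + elderly) / working-age × 100
47.0 = (Y + 610.6) / 2057.6 × 100
⇒ 356.5

Aged 0–14: 356.5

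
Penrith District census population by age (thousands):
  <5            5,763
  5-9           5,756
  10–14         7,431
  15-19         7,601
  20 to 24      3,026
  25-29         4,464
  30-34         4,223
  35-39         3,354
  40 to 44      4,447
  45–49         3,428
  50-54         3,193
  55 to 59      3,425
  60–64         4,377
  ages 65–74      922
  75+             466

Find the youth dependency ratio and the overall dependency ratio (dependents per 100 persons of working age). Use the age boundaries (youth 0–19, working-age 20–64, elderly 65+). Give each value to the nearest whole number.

Youth dependency ratio: 78
Total dependency ratio: 82

0–19: 5,763 + 5,756 + 7,431 + 7,601 = 26,551
20–64: 3,026 + 4,464 + 4,223 + 3,354 + 4,447 + 3,428 + 3,193 + 3,425 + 4,377 = 33,937
65+: 922 + 466 = 1,388
Youth dependency ratio = 26,551 / 33,937 × 100 = 78
Total dependency ratio = (26,551 + 1,388) / 33,937 × 100 = 27,939 / 33,937 × 100 = 82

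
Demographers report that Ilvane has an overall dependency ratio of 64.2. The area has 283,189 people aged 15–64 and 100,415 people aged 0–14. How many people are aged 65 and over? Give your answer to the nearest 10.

Aged 65 and over: 81,390

Total dependency ratio = (youth + elderly) / working-age × 100
64.2 = (100,415 + E) / 283,189 × 100
⇒ 81,390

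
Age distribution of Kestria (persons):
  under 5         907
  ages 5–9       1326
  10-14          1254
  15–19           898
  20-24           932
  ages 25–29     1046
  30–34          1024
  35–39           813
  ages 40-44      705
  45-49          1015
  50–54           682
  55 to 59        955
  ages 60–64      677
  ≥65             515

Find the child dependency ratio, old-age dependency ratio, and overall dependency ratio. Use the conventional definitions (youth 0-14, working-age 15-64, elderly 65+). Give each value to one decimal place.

Youth dependency ratio: 39.9
Old-age dependency ratio: 5.9
Total dependency ratio: 45.8

0–14: 907 + 1326 + 1254 = 3487
15–64: 898 + 932 + 1046 + 1024 + 813 + 705 + 1015 + 682 + 955 + 677 = 8747
65+: 515
Youth dependency ratio = 3487 / 8747 × 100 = 39.9
Old-age dependency ratio = 515 / 8747 × 100 = 5.9
Total dependency ratio = (3487 + 515) / 8747 × 100 = 4002 / 8747 × 100 = 45.8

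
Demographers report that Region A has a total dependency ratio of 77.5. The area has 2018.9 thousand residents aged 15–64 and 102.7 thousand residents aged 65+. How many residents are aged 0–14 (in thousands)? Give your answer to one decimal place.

Aged 0–14: 1461.9

Total dependency ratio = (youth + elderly) / working-age × 100
77.5 = (Y + 102.7) / 2018.9 × 100
⇒ 1461.9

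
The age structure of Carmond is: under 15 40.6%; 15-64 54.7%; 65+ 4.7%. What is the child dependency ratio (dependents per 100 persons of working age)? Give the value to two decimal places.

Youth dependency ratio: 74.22

Youth dependency ratio = 40.6 / 54.7 × 100 = 74.22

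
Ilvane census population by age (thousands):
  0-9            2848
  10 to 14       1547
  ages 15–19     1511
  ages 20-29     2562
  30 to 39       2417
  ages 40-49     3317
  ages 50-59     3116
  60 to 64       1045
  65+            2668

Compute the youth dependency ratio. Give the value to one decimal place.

0–14: 2848 + 1547 = 4395
15–64: 1511 + 2562 + 2417 + 3317 + 3116 + 1045 = 13968
65+: 2668
Youth dependency ratio = 4395 / 13968 × 100 = 31.5

Youth dependency ratio: 31.5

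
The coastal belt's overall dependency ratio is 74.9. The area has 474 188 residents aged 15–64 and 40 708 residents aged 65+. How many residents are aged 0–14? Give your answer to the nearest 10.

Total dependency ratio = (youth + elderly) / working-age × 100
74.9 = (Y + 40 708) / 474 188 × 100
⇒ 314 460

Aged 0–14: 314 460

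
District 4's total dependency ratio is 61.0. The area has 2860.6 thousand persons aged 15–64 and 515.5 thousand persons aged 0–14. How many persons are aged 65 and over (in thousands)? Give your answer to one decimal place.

Aged 65 and over: 1229.5

Total dependency ratio = (youth + elderly) / working-age × 100
61.0 = (515.5 + E) / 2860.6 × 100
⇒ 1229.5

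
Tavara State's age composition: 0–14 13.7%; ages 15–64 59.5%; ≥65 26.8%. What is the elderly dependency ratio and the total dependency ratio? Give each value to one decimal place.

Old-age dependency ratio = 26.8 / 59.5 × 100 = 45.0
Total dependency ratio = (13.7 + 26.8) / 59.5 × 100 = 40.5 / 59.5 × 100 = 68.1

Old-age dependency ratio: 45.0
Total dependency ratio: 68.1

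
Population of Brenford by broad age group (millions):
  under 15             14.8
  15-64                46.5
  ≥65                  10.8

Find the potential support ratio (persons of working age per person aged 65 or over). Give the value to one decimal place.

Potential support ratio = 46.5 / 10.8 = 4.3

Potential support ratio: 4.3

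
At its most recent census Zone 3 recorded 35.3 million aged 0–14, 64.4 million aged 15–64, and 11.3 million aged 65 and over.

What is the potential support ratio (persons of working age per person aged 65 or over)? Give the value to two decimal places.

Potential support ratio: 5.70

Potential support ratio = 64.4 / 11.3 = 5.70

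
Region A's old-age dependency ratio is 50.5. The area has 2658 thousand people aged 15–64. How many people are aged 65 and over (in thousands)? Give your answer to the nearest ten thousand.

Aged 65 and over: 1340

Old-age dependency ratio = elderly / working-age × 100
50.5 = E / 2658 × 100
⇒ 1340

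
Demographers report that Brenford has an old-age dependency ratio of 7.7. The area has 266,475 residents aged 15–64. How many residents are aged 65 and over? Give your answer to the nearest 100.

Old-age dependency ratio = elderly / working-age × 100
7.7 = E / 266,475 × 100
⇒ 20,500

Aged 65 and over: 20,500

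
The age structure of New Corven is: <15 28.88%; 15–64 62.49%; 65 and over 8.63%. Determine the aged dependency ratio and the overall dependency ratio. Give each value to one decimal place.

Old-age dependency ratio: 13.8
Total dependency ratio: 60.0

Old-age dependency ratio = 8.63 / 62.49 × 100 = 13.8
Total dependency ratio = (28.88 + 8.63) / 62.49 × 100 = 37.51 / 62.49 × 100 = 60.0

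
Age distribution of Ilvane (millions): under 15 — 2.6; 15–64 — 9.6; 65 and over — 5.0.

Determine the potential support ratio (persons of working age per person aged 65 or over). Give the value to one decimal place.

Potential support ratio: 1.9

Potential support ratio = 9.6 / 5.0 = 1.9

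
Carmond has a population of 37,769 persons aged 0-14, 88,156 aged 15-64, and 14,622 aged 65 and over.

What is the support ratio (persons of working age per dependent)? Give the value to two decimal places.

Support ratio: 1.68

Support ratio = 88,156 / (37,769 + 14,622) = 88,156 / 52,391 = 1.68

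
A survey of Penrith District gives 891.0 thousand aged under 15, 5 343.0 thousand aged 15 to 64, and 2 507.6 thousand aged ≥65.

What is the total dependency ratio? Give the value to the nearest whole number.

Total dependency ratio: 64

Total dependency ratio = (891.0 + 2 507.6) / 5 343.0 × 100 = 3 398.6 / 5 343.0 × 100 = 64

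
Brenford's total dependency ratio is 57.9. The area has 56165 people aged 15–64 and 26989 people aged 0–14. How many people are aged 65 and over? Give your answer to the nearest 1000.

Aged 65 and over: 6000

Total dependency ratio = (youth + elderly) / working-age × 100
57.9 = (26989 + E) / 56165 × 100
⇒ 6000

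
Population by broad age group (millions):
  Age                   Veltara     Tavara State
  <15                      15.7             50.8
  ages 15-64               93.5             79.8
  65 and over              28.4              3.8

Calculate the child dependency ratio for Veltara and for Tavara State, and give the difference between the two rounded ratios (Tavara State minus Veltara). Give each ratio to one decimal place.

Veltara: 15.7 / 93.5 × 100 = 16.8
Tavara State: 50.8 / 79.8 × 100 = 63.7

Veltara: 16.8
Tavara State: 63.7
Difference: +46.9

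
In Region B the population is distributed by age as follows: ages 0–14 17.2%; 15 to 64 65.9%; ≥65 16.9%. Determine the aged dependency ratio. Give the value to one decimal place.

Old-age dependency ratio = 16.9 / 65.9 × 100 = 25.6

Old-age dependency ratio: 25.6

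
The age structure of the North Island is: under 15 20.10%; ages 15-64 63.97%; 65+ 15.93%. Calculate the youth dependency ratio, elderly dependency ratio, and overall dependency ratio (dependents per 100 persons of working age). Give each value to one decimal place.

Youth dependency ratio = 20.10 / 63.97 × 100 = 31.4
Old-age dependency ratio = 15.93 / 63.97 × 100 = 24.9
Total dependency ratio = (20.10 + 15.93) / 63.97 × 100 = 36.03 / 63.97 × 100 = 56.3

Youth dependency ratio: 31.4
Old-age dependency ratio: 24.9
Total dependency ratio: 56.3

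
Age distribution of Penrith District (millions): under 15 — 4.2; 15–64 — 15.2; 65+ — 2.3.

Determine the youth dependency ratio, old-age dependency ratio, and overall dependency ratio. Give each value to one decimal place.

Youth dependency ratio: 27.6
Old-age dependency ratio: 15.1
Total dependency ratio: 42.8

Youth dependency ratio = 4.2 / 15.2 × 100 = 27.6
Old-age dependency ratio = 2.3 / 15.2 × 100 = 15.1
Total dependency ratio = (4.2 + 2.3) / 15.2 × 100 = 6.5 / 15.2 × 100 = 42.8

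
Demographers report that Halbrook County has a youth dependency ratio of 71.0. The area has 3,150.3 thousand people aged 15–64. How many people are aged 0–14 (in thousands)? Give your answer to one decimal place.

Youth dependency ratio = youth / working-age × 100
71.0 = Y / 3,150.3 × 100
⇒ 2,236.7

Aged 0–14: 2,236.7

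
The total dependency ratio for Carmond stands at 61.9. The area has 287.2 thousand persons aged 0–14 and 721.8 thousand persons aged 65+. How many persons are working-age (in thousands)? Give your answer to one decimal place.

Working-age: 1,630.0

Total dependency ratio = (youth + elderly) / working-age × 100
61.9 = (287.2 + 721.8) / W × 100
⇒ 1,630.0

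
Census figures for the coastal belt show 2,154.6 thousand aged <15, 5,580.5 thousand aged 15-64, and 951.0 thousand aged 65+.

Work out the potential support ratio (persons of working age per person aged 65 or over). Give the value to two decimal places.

Potential support ratio: 5.87

Potential support ratio = 5,580.5 / 951.0 = 5.87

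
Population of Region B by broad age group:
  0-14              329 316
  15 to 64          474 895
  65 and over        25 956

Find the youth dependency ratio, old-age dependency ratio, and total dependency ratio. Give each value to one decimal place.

Youth dependency ratio = 329 316 / 474 895 × 100 = 69.3
Old-age dependency ratio = 25 956 / 474 895 × 100 = 5.5
Total dependency ratio = (329 316 + 25 956) / 474 895 × 100 = 355 272 / 474 895 × 100 = 74.8

Youth dependency ratio: 69.3
Old-age dependency ratio: 5.5
Total dependency ratio: 74.8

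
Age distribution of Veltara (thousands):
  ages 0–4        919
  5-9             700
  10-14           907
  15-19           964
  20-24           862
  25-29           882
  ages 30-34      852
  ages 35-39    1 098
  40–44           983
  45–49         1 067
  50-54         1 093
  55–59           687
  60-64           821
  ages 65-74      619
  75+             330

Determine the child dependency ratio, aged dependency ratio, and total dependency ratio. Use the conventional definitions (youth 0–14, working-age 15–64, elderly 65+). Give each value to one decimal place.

0–14: 919 + 700 + 907 = 2 526
15–64: 964 + 862 + 882 + 852 + 1 098 + 983 + 1 067 + 1 093 + 687 + 821 = 9 309
65+: 619 + 330 = 949
Youth dependency ratio = 2 526 / 9 309 × 100 = 27.1
Old-age dependency ratio = 949 / 9 309 × 100 = 10.2
Total dependency ratio = (2 526 + 949) / 9 309 × 100 = 3 475 / 9 309 × 100 = 37.3

Youth dependency ratio: 27.1
Old-age dependency ratio: 10.2
Total dependency ratio: 37.3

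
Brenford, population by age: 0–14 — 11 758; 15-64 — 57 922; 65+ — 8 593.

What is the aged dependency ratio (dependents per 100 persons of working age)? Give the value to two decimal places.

Old-age dependency ratio = 8 593 / 57 922 × 100 = 14.84

Old-age dependency ratio: 14.84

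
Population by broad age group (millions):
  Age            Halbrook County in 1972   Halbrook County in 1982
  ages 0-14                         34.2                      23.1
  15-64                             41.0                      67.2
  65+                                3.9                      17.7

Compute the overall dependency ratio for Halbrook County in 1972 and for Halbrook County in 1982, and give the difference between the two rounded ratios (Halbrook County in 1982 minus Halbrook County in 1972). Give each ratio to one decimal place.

Halbrook County in 1972: (34.2 + 3.9) / 41.0 × 100 = 38.1 / 41.0 × 100 = 92.9
Halbrook County in 1982: (23.1 + 17.7) / 67.2 × 100 = 40.8 / 67.2 × 100 = 60.7

Halbrook County in 1972: 92.9
Halbrook County in 1982: 60.7
Difference: -32.2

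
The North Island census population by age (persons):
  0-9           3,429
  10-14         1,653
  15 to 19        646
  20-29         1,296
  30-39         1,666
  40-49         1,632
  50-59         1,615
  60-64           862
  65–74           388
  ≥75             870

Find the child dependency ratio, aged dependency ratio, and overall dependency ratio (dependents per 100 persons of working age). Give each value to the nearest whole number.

Youth dependency ratio: 66
Old-age dependency ratio: 16
Total dependency ratio: 82

0–14: 3,429 + 1,653 = 5,082
15–64: 646 + 1,296 + 1,666 + 1,632 + 1,615 + 862 = 7,717
65+: 388 + 870 = 1,258
Youth dependency ratio = 5,082 / 7,717 × 100 = 66
Old-age dependency ratio = 1,258 / 7,717 × 100 = 16
Total dependency ratio = (5,082 + 1,258) / 7,717 × 100 = 6,340 / 7,717 × 100 = 82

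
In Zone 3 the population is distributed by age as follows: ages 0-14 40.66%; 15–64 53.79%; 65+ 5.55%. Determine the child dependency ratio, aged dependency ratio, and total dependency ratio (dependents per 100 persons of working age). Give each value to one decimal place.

Youth dependency ratio = 40.66 / 53.79 × 100 = 75.6
Old-age dependency ratio = 5.55 / 53.79 × 100 = 10.3
Total dependency ratio = (40.66 + 5.55) / 53.79 × 100 = 46.21 / 53.79 × 100 = 85.9

Youth dependency ratio: 75.6
Old-age dependency ratio: 10.3
Total dependency ratio: 85.9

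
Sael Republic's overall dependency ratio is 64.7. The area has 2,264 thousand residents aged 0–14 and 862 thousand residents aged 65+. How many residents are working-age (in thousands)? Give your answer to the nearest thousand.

Total dependency ratio = (youth + elderly) / working-age × 100
64.7 = (2,264 + 862) / W × 100
⇒ 4,832

Working-age: 4,832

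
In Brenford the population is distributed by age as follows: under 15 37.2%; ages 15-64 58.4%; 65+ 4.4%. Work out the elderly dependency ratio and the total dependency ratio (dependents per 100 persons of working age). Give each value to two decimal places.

Old-age dependency ratio: 7.53
Total dependency ratio: 71.23

Old-age dependency ratio = 4.4 / 58.4 × 100 = 7.53
Total dependency ratio = (37.2 + 4.4) / 58.4 × 100 = 41.6 / 58.4 × 100 = 71.23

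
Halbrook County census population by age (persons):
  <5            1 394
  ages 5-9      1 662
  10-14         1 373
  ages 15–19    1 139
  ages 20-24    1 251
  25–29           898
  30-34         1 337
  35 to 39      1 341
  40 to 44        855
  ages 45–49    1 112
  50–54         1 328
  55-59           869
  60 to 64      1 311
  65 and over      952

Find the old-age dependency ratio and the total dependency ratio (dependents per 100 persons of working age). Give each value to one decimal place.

0–14: 1 394 + 1 662 + 1 373 = 4 429
15–64: 1 139 + 1 251 + 898 + 1 337 + 1 341 + 855 + 1 112 + 1 328 + 869 + 1 311 = 11 441
65+: 952
Old-age dependency ratio = 952 / 11 441 × 100 = 8.3
Total dependency ratio = (4 429 + 952) / 11 441 × 100 = 5 381 / 11 441 × 100 = 47.0

Old-age dependency ratio: 8.3
Total dependency ratio: 47.0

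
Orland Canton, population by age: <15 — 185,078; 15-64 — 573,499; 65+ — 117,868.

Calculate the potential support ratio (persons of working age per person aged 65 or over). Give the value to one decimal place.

Potential support ratio: 4.9

Potential support ratio = 573,499 / 117,868 = 4.9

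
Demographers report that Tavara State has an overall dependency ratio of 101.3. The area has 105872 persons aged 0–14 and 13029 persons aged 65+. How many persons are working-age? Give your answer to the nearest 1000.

Working-age: 117000

Total dependency ratio = (youth + elderly) / working-age × 100
101.3 = (105872 + 13029) / W × 100
⇒ 117000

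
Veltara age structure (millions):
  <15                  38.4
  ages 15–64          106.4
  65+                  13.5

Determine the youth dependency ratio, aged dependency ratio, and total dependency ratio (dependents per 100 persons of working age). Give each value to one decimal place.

Youth dependency ratio = 38.4 / 106.4 × 100 = 36.1
Old-age dependency ratio = 13.5 / 106.4 × 100 = 12.7
Total dependency ratio = (38.4 + 13.5) / 106.4 × 100 = 51.9 / 106.4 × 100 = 48.8

Youth dependency ratio: 36.1
Old-age dependency ratio: 12.7
Total dependency ratio: 48.8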